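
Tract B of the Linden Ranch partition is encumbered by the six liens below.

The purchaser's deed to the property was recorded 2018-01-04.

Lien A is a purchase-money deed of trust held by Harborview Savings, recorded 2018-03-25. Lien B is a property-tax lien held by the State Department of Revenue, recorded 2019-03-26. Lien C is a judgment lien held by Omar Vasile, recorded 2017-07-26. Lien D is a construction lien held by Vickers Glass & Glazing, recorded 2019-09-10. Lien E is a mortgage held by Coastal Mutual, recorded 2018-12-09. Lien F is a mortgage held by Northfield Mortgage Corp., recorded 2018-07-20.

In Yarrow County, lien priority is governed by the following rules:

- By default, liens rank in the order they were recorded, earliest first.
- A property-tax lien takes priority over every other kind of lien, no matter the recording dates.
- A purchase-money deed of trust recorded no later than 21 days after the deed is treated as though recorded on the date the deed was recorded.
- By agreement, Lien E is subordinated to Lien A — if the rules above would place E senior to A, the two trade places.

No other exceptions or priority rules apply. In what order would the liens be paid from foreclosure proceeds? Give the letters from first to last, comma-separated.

B, C, A, F, E, D

Effective dates after the stated exceptions: A was recorded 80 days after the deed — beyond 21 days — so no relation-back applies.
B, as a property-tax lien, has superpriority and ranks first.
The other liens, earliest effective date first: C (2017-07-26), A (2018-03-25), F (2018-07-20), E (2018-12-09), D (2019-09-10).
Since E is not senior to A, the subordination leaves the order unchanged.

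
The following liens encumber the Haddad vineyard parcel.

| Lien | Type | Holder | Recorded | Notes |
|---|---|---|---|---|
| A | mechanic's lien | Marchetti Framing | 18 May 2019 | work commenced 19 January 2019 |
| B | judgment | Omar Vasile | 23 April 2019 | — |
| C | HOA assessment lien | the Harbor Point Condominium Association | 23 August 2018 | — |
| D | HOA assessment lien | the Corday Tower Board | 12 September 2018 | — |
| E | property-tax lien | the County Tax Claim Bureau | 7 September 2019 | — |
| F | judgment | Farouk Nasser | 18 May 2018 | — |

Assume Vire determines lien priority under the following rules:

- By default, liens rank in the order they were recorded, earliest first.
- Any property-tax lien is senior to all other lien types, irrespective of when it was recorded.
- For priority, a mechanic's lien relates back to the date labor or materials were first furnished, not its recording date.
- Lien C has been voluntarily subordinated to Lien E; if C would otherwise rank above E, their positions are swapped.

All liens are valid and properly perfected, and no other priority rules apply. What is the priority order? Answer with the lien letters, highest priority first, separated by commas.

Adjusting effective dates: A relates back to 19 January 2019 (work commenced).
E, as a property-tax lien, has superpriority and ranks first.
The other liens, earliest effective date first: F (18 May 2018), C (23 August 2018), D (12 September 2018), A (19 January 2019), B (23 April 2019).
C is already junior to E, so the subordination agreement changes nothing.

E, F, C, D, A, B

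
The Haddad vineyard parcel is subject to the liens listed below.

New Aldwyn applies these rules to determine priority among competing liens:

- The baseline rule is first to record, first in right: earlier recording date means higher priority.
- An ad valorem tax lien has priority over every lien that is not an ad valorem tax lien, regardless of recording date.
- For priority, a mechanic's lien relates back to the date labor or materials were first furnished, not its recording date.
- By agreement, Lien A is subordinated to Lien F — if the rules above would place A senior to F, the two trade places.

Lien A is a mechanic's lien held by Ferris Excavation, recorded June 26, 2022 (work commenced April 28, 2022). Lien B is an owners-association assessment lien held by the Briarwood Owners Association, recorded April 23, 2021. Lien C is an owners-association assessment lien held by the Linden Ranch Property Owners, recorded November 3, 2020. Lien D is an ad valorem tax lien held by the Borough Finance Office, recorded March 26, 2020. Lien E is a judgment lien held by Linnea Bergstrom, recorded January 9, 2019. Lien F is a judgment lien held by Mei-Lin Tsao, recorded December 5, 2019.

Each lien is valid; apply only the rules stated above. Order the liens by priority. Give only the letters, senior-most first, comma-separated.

D, E, F, C, B, A

Effective dates: A's effective date is April 28, 2022, when work began.
As an ad valorem tax lien, D is senior to every other lien.
Remaining liens by effective date: E (January 9, 2019), F (December 5, 2019), C (November 3, 2020), B (April 23, 2021), A (April 28, 2022).
Since A is not senior to F, the subordination leaves the order unchanged.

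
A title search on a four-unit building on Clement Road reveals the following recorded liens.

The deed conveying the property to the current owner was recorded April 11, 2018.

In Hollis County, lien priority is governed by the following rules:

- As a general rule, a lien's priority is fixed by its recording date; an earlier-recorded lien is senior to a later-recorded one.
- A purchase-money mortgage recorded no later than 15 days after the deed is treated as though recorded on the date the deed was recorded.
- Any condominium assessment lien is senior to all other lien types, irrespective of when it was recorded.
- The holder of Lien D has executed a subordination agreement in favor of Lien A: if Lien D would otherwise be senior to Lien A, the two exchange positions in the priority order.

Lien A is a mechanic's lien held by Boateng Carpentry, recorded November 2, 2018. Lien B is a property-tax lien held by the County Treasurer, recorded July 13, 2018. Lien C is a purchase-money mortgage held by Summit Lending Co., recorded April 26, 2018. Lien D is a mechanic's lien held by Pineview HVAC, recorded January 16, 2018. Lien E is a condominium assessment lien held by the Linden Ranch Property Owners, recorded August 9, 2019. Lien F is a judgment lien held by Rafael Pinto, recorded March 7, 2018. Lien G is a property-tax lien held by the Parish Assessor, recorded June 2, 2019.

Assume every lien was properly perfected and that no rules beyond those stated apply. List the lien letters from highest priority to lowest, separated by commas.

E, A, F, C, B, D, G

Effective dates after the stated exceptions: C relates back to the deed date April 11, 2018.
E, as a condominium assessment lien, has superpriority and ranks first.
Ordering the rest by effective date: D (January 16, 2018), F (March 7, 2018), C (April 11, 2018), B (July 13, 2018), A (November 2, 2018), G (June 2, 2019).
D would otherwise be senior to A, so under the subordination agreement D and A exchange positions.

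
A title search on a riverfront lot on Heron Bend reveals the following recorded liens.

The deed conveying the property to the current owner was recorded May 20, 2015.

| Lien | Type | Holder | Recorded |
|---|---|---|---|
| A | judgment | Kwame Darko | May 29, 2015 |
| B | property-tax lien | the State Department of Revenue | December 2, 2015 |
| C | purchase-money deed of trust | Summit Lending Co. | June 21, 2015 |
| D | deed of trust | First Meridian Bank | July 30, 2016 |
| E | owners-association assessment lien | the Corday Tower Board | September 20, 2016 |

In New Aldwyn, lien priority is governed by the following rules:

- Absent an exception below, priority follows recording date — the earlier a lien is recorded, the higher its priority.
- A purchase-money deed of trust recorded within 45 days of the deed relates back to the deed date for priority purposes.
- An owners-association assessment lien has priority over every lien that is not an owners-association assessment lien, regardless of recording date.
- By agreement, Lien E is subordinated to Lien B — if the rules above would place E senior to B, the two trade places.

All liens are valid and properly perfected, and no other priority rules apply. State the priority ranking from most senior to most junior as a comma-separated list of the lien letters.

B, C, A, E, D

Effective dates after the stated exceptions: C was recorded within the 45-day window, so its effective date is the deed date May 20, 2015.
E, as an owners-association assessment lien, has superpriority and ranks first.
The other liens, earliest effective date first: C (May 20, 2015), A (May 29, 2015), B (December 2, 2015), D (July 30, 2016).
Because E would otherwise rank above B, the subordination swaps them.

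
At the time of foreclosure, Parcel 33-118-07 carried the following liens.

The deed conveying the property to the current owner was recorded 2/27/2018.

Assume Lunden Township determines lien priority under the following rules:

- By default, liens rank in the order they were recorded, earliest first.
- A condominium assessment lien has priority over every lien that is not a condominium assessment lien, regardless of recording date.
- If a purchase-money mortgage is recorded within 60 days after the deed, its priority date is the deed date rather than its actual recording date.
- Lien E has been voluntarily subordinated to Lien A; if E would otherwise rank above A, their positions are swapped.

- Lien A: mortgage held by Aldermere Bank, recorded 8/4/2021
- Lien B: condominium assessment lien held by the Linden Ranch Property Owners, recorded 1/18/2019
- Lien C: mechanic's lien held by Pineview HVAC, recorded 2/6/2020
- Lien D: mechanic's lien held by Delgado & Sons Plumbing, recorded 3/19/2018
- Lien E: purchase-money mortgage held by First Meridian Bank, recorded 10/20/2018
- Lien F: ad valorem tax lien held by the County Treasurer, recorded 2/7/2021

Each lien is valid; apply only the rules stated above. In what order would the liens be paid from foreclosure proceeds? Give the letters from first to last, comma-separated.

Effective dates: E was recorded 235 days after the deed — beyond 60 days — so no relation-back applies.
B, as a condominium assessment lien, has superpriority and ranks first.
Remaining liens by effective date: D (3/19/2018), E (10/20/2018), C (2/6/2020), F (2/7/2021), A (8/4/2021).
Because E would otherwise rank above A, the subordination swaps them.

B, D, A, C, F, E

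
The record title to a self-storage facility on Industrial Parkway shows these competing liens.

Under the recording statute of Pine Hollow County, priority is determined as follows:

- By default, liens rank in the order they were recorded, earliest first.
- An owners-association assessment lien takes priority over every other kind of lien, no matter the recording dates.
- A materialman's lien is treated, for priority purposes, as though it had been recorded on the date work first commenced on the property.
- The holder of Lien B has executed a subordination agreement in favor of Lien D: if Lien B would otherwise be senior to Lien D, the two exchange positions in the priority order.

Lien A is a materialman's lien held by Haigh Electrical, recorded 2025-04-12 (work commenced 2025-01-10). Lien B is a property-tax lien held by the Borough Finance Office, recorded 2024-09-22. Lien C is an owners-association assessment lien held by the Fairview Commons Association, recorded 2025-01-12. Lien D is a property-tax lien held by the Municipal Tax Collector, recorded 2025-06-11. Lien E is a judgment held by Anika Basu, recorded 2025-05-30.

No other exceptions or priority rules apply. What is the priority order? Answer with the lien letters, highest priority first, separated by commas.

C, D, A, E, B

Adjusting effective dates: A's effective date is 2025-01-10, when work began.
C is an owners-association assessment lien, so it outranks all other liens regardless of date.
Ordering the rest by effective date: B (2024-09-22), A (2025-01-10), E (2025-05-30), D (2025-06-11).
Because B would otherwise rank above D, the subordination swaps them.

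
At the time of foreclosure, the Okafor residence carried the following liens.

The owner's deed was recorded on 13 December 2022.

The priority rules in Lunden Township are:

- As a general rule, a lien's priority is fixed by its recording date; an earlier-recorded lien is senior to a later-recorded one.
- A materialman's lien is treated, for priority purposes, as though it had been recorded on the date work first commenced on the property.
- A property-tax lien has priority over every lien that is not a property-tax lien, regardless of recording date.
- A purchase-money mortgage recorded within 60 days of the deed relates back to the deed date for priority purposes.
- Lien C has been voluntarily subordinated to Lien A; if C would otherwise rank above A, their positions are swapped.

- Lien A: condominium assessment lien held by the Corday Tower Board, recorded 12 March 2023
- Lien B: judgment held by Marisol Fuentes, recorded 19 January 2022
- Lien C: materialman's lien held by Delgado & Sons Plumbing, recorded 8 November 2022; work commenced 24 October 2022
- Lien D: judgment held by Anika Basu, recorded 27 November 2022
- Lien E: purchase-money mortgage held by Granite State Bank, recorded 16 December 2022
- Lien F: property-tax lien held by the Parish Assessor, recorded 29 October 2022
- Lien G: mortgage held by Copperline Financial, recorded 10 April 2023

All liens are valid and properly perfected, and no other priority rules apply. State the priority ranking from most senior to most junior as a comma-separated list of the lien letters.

F, B, A, D, E, C, G

Effective dates: C's effective date is 24 October 2022, when work began; E's effective date is the deed date, 13 December 2022.
F, as a property-tax lien, has superpriority and ranks first.
The other liens, earliest effective date first: B (19 January 2022), C (24 October 2022), D (27 November 2022), E (13 December 2022), A (12 March 2023), G (10 April 2023).
C would otherwise be senior to A, so under the subordination agreement C and A exchange positions.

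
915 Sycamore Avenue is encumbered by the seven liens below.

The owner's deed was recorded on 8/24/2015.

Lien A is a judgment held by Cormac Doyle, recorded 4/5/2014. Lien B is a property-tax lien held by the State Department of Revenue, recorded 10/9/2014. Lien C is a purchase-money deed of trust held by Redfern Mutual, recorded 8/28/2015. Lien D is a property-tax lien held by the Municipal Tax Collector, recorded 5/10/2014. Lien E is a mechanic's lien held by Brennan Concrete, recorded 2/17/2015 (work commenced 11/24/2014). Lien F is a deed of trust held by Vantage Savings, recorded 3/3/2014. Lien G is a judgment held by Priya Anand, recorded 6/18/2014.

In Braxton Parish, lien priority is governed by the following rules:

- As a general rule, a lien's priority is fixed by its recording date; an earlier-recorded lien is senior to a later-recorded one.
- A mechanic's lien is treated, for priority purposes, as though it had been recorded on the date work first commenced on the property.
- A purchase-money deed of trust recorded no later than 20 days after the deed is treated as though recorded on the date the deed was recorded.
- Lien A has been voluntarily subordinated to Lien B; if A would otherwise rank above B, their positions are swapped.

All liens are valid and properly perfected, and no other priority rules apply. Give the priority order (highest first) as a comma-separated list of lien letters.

F, B, D, G, A, E, C

First, effective dates: C relates back to the deed date 8/24/2015; E's effective date is 11/24/2014, when work began.
Ordering by effective date: F (3/3/2014), A (4/5/2014), D (5/10/2014), G (6/18/2014), B (10/9/2014), E (11/24/2014), C (8/24/2015).
A is senior to B before the subordination, so the two trade places.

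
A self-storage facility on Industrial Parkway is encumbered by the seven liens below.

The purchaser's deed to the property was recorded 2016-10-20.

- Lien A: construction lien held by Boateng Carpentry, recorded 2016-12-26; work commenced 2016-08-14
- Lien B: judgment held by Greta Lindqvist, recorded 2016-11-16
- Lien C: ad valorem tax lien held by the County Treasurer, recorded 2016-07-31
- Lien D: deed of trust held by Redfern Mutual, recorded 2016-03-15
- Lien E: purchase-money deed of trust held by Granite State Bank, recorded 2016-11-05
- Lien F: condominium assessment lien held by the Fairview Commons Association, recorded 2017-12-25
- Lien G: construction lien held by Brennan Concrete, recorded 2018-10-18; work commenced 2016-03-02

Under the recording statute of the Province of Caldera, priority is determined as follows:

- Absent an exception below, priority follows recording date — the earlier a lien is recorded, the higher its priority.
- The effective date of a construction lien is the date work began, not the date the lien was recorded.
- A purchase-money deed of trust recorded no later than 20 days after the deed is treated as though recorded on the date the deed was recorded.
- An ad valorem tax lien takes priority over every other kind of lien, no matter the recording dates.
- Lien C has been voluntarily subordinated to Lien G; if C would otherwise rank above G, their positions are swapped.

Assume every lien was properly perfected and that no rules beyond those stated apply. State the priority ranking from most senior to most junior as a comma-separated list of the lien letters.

Adjusting effective dates: A is treated as recorded 2016-08-14, the work-commencement date; E was recorded within the 20-day window, so its effective date is the deed date 2016-10-20; G is treated as recorded 2016-03-02, the work-commencement date.
C is an ad valorem tax lien, so it outranks all other liens regardless of date.
Ordering the rest by effective date: G (2016-03-02), D (2016-03-15), A (2016-08-14), E (2016-10-20), B (2016-11-16), F (2017-12-25).
The subordination applies — C was senior to G — so C and G swap.

G, C, D, A, E, B, F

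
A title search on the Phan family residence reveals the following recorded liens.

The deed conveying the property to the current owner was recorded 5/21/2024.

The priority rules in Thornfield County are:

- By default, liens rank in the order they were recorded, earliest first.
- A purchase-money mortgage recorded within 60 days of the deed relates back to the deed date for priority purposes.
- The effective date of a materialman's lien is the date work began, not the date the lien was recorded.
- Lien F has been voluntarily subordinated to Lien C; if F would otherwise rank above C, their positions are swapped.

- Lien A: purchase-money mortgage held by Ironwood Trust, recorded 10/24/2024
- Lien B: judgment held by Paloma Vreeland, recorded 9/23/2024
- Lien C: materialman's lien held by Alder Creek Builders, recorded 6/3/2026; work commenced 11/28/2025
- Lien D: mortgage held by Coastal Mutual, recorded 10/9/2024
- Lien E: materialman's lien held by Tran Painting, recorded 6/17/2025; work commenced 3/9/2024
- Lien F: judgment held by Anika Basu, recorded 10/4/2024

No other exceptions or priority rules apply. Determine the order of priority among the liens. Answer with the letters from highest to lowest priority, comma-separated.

E, B, C, D, A, F

First, effective dates: A was recorded 156 days after the deed, outside the 60-day window, so it keeps its recording date; C is treated as recorded 11/28/2025, the work-commencement date; E is treated as recorded 3/9/2024, the work-commencement date.
Sorted by effective date: E (3/9/2024), B (9/23/2024), F (10/4/2024), D (10/9/2024), A (10/24/2024), C (11/28/2025).
Because F would otherwise rank above C, the subordination swaps them.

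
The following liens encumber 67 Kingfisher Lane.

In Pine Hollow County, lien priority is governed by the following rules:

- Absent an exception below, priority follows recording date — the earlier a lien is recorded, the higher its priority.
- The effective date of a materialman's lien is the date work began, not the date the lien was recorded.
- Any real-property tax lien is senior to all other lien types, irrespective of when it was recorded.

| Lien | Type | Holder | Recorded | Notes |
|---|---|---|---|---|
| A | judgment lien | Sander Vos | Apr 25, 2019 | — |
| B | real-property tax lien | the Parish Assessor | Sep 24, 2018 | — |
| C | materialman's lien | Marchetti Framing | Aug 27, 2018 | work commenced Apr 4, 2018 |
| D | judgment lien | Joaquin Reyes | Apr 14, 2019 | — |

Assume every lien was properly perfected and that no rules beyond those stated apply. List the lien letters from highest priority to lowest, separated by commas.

B, C, D, A

Adjusting effective dates: C relates back to Apr 4, 2018 (work commenced).
B is a real-property tax lien, so it outranks all other liens regardless of date.
The other liens, earliest effective date first: C (Apr 4, 2018), D (Apr 14, 2019), A (Apr 25, 2019).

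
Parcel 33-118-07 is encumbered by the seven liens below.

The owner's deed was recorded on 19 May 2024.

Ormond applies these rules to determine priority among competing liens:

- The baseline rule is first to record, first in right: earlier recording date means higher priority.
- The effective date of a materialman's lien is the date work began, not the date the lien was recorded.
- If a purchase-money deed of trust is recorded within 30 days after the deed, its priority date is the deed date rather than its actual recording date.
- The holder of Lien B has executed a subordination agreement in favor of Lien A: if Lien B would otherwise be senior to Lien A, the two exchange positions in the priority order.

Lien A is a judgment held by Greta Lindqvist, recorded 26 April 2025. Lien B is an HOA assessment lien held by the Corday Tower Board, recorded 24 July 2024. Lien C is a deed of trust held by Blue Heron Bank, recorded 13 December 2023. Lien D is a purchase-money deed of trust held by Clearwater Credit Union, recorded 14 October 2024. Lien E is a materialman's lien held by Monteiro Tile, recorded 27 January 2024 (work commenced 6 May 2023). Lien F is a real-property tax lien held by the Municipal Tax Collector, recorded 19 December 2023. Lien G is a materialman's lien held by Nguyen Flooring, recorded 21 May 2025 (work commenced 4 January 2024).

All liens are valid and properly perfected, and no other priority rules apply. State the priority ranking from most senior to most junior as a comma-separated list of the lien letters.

First, effective dates: D was recorded 148 days after the deed, outside the 30-day window, so it keeps its recording date; E is treated as recorded 6 May 2023, the work-commencement date; G relates back to 4 January 2024 (work commenced).
By effective date: E (6 May 2023), C (13 December 2023), F (19 December 2023), G (4 January 2024), B (24 July 2024), D (14 October 2024), A (26 April 2025).
The subordination applies — B was senior to A — so B and A swap.

E, C, F, G, A, D, B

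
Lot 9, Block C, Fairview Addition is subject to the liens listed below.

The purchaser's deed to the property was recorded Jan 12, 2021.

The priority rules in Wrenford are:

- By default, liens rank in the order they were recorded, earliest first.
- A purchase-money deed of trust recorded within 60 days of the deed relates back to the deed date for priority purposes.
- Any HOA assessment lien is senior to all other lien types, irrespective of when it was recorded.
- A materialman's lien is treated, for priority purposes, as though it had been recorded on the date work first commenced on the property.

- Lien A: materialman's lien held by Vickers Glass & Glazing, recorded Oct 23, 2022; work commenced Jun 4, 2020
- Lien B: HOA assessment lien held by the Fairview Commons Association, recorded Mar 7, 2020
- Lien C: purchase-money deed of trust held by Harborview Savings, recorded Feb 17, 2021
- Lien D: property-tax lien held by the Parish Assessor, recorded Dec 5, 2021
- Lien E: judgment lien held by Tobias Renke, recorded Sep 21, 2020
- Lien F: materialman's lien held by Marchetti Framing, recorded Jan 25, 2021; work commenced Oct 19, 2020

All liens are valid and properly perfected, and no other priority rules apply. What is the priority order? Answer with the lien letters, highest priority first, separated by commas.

B, A, E, F, C, D

First, effective dates: A's effective date is Jun 4, 2020, when work began; C was recorded within the 60-day window, so its effective date is the deed date Jan 12, 2021; F's effective date is Oct 19, 2020, when work began.
B is an HOA assessment lien, so it outranks all other liens regardless of date.
Ordering the rest by effective date: A (Jun 4, 2020), E (Sep 21, 2020), F (Oct 19, 2020), C (Jan 12, 2021), D (Dec 5, 2021).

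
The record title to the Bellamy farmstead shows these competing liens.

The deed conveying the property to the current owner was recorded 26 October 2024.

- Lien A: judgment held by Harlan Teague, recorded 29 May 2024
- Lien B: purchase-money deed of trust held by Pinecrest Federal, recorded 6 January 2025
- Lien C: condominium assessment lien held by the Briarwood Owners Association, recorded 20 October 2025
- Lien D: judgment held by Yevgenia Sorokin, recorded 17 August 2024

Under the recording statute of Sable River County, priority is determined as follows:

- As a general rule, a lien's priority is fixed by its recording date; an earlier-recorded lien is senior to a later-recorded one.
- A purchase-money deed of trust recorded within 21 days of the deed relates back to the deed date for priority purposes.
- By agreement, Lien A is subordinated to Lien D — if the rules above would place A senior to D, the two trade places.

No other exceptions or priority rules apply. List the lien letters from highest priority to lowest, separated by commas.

Effective dates: B was recorded 72 days after the deed, outside the 21-day window, so it keeps its recording date.
By effective date, earliest first: A (29 May 2024), D (17 August 2024), B (6 January 2025), C (20 October 2025).
Because A would otherwise rank above D, the subordination swaps them.

D, A, B, C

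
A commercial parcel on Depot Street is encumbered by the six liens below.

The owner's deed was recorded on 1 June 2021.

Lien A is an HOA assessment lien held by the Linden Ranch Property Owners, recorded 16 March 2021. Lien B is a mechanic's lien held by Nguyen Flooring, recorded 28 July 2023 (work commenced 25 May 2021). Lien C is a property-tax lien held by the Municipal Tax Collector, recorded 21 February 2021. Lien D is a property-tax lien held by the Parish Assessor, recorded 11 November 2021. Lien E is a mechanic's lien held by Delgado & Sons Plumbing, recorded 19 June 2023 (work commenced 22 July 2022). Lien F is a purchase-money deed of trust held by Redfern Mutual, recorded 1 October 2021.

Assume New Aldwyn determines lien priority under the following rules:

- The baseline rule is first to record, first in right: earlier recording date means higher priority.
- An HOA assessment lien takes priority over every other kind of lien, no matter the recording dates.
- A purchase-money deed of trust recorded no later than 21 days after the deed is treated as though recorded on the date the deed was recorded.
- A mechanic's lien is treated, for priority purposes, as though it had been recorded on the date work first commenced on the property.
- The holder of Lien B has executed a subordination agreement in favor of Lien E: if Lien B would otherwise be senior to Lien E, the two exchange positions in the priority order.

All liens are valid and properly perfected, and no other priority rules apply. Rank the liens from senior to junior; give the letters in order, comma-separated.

A, C, E, F, D, B

Adjusting effective dates: B's effective date is 25 May 2021, when work began; E's effective date is 22 July 2022, when work began; F missed the 21-day window (122 days after the deed), so its recording date stands.
A, as an HOA assessment lien, has superpriority and ranks first.
Ordering the rest by effective date: C (21 February 2021), B (25 May 2021), F (1 October 2021), D (11 November 2021), E (22 July 2022).
B would otherwise be senior to E, so under the subordination agreement B and E exchange positions.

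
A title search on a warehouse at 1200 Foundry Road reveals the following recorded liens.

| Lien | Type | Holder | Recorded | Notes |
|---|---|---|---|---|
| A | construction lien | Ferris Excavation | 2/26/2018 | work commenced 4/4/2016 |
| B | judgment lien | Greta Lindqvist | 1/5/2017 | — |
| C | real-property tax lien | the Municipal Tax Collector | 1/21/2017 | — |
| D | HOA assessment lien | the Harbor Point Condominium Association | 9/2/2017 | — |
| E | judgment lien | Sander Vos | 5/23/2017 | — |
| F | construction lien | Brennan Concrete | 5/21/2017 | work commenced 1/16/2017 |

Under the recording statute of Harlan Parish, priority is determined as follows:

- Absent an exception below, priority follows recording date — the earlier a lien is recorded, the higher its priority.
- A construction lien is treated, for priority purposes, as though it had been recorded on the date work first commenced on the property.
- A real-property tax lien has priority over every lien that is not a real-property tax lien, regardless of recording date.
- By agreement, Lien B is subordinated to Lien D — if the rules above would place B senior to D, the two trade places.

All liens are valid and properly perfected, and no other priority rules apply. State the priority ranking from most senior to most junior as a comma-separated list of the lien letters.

Effective dates: A's effective date is 4/4/2016, when work began; F's effective date is 1/16/2017, when work began.
As a real-property tax lien, C is senior to every other lien.
Among the remaining liens, by effective date: A (4/4/2016), B (1/5/2017), F (1/16/2017), E (5/23/2017), D (9/2/2017).
B would otherwise be senior to D, so under the subordination agreement B and D exchange positions.

C, A, D, F, E, B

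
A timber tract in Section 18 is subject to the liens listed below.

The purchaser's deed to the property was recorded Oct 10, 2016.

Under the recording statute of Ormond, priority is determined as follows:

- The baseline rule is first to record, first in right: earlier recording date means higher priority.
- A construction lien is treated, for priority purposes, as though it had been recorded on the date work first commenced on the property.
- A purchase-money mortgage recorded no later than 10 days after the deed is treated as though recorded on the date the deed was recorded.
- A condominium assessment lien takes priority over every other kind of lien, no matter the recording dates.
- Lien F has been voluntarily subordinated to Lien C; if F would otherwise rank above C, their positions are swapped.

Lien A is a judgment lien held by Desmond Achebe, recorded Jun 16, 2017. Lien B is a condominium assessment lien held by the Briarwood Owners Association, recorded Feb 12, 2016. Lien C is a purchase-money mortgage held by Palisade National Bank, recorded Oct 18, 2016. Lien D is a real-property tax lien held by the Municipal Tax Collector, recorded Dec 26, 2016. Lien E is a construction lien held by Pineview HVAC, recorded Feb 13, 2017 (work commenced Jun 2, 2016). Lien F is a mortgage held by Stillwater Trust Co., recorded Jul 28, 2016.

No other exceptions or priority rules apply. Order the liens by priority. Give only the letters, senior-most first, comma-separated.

B, E, C, F, D, A

Effective dates: C was recorded within the 10-day window, so its effective date is the deed date Oct 10, 2016; E's effective date is Jun 2, 2016, when work began.
As a condominium assessment lien, B is senior to every other lien.
Ordering the rest by effective date: E (Jun 2, 2016), F (Jul 28, 2016), C (Oct 10, 2016), D (Dec 26, 2016), A (Jun 16, 2017).
F would otherwise be senior to C, so under the subordination agreement F and C exchange positions.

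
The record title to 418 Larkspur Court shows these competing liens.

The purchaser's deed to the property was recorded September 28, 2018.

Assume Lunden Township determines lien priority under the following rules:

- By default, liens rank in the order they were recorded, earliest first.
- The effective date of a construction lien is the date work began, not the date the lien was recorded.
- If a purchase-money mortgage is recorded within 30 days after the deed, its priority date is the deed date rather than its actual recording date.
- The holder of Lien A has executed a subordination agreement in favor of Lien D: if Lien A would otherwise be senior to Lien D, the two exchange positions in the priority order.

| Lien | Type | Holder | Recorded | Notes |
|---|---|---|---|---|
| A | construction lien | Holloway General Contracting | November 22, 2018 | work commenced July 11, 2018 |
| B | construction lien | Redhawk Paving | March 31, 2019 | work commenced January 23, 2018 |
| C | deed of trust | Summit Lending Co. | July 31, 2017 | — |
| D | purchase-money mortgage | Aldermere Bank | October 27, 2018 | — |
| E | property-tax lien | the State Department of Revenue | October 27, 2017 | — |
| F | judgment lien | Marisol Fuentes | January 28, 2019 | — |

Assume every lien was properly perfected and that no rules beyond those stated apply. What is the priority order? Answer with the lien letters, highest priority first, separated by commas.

C, E, B, D, A, F

Adjusting effective dates: A is treated as recorded July 11, 2018, the work-commencement date; B's effective date is January 23, 2018, when work began; D's effective date is the deed date, September 28, 2018.
Ordering by effective date: C (July 31, 2017), E (October 27, 2017), B (January 23, 2018), A (July 11, 2018), D (September 28, 2018), F (January 28, 2019).
A is senior to D before the subordination, so the two trade places.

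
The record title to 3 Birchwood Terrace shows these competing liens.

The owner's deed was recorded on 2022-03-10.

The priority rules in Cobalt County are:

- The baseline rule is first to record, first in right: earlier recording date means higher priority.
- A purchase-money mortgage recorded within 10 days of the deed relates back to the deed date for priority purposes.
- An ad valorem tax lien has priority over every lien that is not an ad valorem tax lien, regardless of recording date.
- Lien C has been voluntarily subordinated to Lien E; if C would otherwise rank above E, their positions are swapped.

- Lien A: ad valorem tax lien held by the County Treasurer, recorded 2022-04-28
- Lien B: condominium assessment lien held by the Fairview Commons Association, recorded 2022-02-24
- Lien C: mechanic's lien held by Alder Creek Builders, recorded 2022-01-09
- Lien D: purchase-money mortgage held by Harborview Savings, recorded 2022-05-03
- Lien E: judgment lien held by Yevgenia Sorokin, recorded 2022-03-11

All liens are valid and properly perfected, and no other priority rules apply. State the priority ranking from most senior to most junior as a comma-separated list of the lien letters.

First, effective dates: D was recorded 54 days after the deed, outside the 10-day window, so it keeps its recording date.
A, as an ad valorem tax lien, has superpriority and ranks first.
Among the remaining liens, by effective date: C (2022-01-09), B (2022-02-24), E (2022-03-11), D (2022-05-03).
Because C would otherwise rank above E, the subordination swaps them.

A, E, B, C, D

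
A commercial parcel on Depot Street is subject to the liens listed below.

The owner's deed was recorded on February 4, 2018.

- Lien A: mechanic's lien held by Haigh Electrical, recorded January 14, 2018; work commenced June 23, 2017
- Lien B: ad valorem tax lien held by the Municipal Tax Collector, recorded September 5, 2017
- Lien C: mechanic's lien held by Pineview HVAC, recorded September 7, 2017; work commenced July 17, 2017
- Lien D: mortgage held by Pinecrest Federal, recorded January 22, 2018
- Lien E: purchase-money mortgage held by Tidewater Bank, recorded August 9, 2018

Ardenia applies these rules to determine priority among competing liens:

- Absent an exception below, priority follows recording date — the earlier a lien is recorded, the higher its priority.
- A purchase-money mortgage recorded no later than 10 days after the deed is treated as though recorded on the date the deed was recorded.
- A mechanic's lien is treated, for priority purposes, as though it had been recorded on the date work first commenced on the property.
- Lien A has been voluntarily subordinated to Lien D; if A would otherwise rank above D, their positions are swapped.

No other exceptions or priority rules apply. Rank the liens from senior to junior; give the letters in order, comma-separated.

D, C, B, A, E

Effective dates after the stated exceptions: A relates back to June 23, 2017 (work commenced); C is treated as recorded July 17, 2017, the work-commencement date; E was recorded 186 days after the deed, outside the 10-day window, so it keeps its recording date.
Ordering by effective date: A (June 23, 2017), C (July 17, 2017), B (September 5, 2017), D (January 22, 2018), E (August 9, 2018).
A would otherwise be senior to D, so under the subordination agreement A and D exchange positions.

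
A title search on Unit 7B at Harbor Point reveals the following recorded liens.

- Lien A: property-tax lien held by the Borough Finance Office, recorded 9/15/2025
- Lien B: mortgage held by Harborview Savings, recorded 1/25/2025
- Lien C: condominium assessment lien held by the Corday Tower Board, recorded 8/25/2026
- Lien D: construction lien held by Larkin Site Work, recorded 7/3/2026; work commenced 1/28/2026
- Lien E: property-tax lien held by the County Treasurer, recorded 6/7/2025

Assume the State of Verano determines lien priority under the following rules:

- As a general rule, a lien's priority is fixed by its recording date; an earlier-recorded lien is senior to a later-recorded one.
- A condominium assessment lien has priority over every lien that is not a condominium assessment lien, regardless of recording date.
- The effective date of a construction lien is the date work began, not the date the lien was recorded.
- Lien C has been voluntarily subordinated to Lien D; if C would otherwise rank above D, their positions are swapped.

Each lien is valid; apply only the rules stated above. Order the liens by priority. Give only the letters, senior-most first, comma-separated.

Effective dates after the stated exceptions: D is treated as recorded 1/28/2026, the work-commencement date.
C, as a condominium assessment lien, has superpriority and ranks first.
Remaining liens by effective date: B (1/25/2025), E (6/7/2025), A (9/15/2025), D (1/28/2026).
Because C would otherwise rank above D, the subordination swaps them.

D, B, E, A, C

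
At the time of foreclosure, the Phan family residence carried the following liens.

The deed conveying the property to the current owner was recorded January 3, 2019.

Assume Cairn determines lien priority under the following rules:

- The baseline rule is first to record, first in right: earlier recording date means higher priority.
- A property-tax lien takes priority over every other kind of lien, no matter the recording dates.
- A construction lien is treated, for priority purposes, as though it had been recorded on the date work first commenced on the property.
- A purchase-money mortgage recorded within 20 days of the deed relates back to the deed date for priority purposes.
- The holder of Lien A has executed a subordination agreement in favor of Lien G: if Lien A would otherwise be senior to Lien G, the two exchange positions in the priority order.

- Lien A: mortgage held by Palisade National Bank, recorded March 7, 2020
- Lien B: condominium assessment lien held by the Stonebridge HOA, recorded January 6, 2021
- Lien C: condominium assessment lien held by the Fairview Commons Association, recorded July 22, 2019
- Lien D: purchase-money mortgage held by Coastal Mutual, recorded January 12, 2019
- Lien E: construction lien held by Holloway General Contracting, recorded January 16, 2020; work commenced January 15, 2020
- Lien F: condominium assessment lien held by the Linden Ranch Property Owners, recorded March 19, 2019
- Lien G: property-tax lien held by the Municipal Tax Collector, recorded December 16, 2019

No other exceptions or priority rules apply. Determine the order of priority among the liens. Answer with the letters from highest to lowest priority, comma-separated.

Effective dates after the stated exceptions: D relates back to the deed date January 3, 2019; E is treated as recorded January 15, 2020, the work-commencement date.
G is a property-tax lien, so it outranks all other liens regardless of date.
The other liens, earliest effective date first: D (January 3, 2019), F (March 19, 2019), C (July 22, 2019), E (January 15, 2020), A (March 7, 2020), B (January 6, 2021).
A already ranks below G; the subordination has no effect.

G, D, F, C, E, A, B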